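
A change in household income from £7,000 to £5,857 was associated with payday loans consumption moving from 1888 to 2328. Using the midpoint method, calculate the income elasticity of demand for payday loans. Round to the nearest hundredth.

%ΔQ = (2328 − 1888)/[(1888+2328)/2] = 440/2108 ≈ 0.2087.
%ΔI = (5,857 − 7,000)/[(7,000+5,857)/2] = -1143/6428.5 ≈ -0.1778.
E_I = %ΔQ/%ΔI ≈ -1.17.
E_I < 0: inferior good.

-1.17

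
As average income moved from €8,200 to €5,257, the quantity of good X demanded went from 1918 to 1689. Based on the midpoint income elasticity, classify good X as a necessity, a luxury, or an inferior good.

necessity

%ΔQ = (1689 − 1918)/[(1918+1689)/2] = -229/1803.5 ≈ -0.1270.
%ΔY = (5,257 − 8,200)/[(8,200+5,257)/2] = -2943/6728.5 ≈ -0.4374.
E_I = %ΔQ/%ΔY ≈ 0.290.
E_I ∈ (0,1): normal good (necessity).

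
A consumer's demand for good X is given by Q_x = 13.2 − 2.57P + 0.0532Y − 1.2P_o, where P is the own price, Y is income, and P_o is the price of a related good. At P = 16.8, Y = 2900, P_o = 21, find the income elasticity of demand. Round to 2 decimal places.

Evaluating quantity at (P, Y, P_o) gives Q_x = 13.2 − 2.57(16.8) + 0.0532(2900) − 1.2(21) = 13.2 − 43.176 + 154.28 − 25.2 = 99.104.
∂Q_x/∂Y = +0.0532, so E_I = 0.0532·(2900/99.104) ≈ 1.56.
E_I > 1: normal good (luxury).

1.56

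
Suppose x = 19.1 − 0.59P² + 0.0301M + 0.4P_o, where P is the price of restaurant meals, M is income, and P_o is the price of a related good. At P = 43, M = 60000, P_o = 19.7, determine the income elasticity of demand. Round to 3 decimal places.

2.434

At the given point, x = 19.1 − 0.59(43)² + 0.0301(60000) + 0.4(19.7) = 19.1 − 1090.91 + 1806 + 7.88 = 742.07.
∂x/∂M = +0.0301, so E_I = 0.0301·(60000/742.07) ≈ 2.434.
E_I > 1: normal good (luxury).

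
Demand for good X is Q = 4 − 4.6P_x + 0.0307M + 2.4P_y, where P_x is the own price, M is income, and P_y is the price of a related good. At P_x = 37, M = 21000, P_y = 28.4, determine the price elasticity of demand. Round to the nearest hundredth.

At the given point, Q = 4 − 4.6(37) + 0.0307(21000) + 2.4(28.4) = 4 − 170.2 + 644.7 + 68.16 = 546.66.
∂Q/∂P_x = −4.6, so E_p = (−4.6)·(37/546.66) ≈ -0.31.
|E_p| < 1: demand is inelastic.

-0.31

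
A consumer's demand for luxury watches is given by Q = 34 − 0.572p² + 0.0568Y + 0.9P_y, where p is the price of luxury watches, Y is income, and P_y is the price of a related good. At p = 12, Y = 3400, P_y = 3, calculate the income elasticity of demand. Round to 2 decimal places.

Evaluating quantity at (p, Y, P_y) gives Q = 34 − 0.572(12)² + 0.0568(3400) + 0.9(3) = 34 − 82.368 + 193.12 + 2.7 = 147.452.
∂Q/∂Y = +0.0568, so E_I = 0.0568·(3400/147.452) ≈ 1.31.
E_I > 1: normal good (luxury).

1.31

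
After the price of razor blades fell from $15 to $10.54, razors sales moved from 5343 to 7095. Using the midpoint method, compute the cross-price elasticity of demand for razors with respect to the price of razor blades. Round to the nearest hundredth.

%ΔQ_x = (7095 − 5343)/[(5343+7095)/2] = 1752/6219 ≈ 0.2817.
%ΔP_y = (10.54 − 15)/[(15+10.54)/2] ≈ -0.3493.
E_xy = 0.2817/-0.3493 ≈ -0.81.
E_xy < 0, so razors and razor blades are complements.

-0.81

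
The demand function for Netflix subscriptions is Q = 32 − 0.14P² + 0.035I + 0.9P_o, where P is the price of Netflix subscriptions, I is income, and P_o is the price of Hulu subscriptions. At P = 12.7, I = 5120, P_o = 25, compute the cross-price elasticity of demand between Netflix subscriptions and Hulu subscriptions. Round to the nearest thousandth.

0.107

Evaluating quantity at (P, I, P_o) gives Q = 32 − 0.14(12.7)² + 0.035(5120) + 0.9(25) = 32 − 22.5806 + 179.2 + 22.5 = 211.1194.
∂Q/∂P_o = +0.9, so E_xy = 0.9·(25/211.1194) ≈ 0.107.
E_xy > 0: the goods are substitutes.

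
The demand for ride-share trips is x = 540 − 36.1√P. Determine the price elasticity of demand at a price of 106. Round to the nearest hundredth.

At P = 106, x = 168.3278.
dx/dP = −36.1/(2√P) = −36.1/(2·10.2956).
Point elasticity E = (dx/dP)·(P/x) = -1.7532 × 106/168.3278 ≈ -1.10.
|E| > 1, so demand is elastic at this price.

-1.10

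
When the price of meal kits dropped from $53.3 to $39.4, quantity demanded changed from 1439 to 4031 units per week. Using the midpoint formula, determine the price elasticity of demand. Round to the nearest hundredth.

%ΔQ = (4031 − 1439)/[(1439 + 4031)/2] = 2592/2735 ≈ 0.9477.
%Δp = (39.4 − 53.3)/[(53.3 + 39.4)/2] = -13.9/46.35 ≈ -0.2999.
Arc elasticity E = %ΔQ/%Δp ≈ 0.9477/-0.2999 ≈ -3.16.
|E| > 1: demand is elastic over this range.

-3.16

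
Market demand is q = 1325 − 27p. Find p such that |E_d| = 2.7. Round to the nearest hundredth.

Set −bp/(a − bp) = −2.7 ⇒ bp = 2.7(a − bp) ⇒ bp(1+2.7) = 2.7·a.
p = 2.7·1325/(27·3.7) ≈ 35.81.

35.81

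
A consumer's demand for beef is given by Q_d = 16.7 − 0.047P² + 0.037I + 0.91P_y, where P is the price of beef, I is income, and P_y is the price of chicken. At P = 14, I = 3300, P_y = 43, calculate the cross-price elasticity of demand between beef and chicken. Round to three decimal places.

First evaluate Q_d: 16.7 − 0.047(14)² + 0.037(3300) + 0.91(43) = 16.7 − 9.212 + 122.1 + 39.13 = 168.718.
∂Q_d/∂P_y = +0.91, so E_xy = 0.91·(43/168.718) ≈ 0.232.
E_xy > 0: the goods are substitutes.

0.232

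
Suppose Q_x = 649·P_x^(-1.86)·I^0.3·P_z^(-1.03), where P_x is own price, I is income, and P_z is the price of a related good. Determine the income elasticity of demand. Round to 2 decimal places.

0.30

For a Cobb–Douglas (constant-elasticity) form Q_x = A·I^α·…, the elasticity with respect to I equals the exponent α at every point.
Here the exponent on I is 0.3, so the income elasticity of demand is 0.30.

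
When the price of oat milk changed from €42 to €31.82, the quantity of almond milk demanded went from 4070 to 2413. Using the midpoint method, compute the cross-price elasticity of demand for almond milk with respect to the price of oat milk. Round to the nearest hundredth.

%ΔQ_x = (2413 − 4070)/[(4070+2413)/2] = -1657/3241.5 ≈ -0.5112.
%ΔP_y = (31.82 − 42)/[(42+31.82)/2] ≈ -0.2758.
E_xy = -0.5112/-0.2758 ≈ 1.85.
E_xy > 0, so almond milk and oat milk are substitutes.

1.85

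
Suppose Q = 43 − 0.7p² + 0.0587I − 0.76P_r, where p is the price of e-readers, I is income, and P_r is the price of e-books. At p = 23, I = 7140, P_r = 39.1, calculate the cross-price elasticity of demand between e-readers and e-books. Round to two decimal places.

Substituting, Q = 43 − 0.7(23)² + 0.0587(7140) − 0.76(39.1) = 43 − 370.3 + 419.118 − 29.716 = 62.102.
∂Q/∂P_r = −0.76, so E_xy = -0.76·(39.1/62.102) ≈ -0.48.
E_xy < 0: the goods are complements.

-0.48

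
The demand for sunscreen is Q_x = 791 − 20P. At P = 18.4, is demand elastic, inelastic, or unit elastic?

At P = 18.4, Q_x = 423.
dQ_x/dP = −20.
Point elasticity E = (dQ_x/dP)·(P/Q_x) = -20 × 18.4/423 ≈ -0.870.
|E| ≈ 0.870 < 1, so demand is inelastic.

inelastic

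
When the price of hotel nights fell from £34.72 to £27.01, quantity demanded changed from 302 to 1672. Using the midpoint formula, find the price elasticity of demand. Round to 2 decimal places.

%Δq = (1672 − 302)/[(302 + 1672)/2] = 1370/987 ≈ 1.3880.
%Δp = (27.01 − 34.72)/[(34.72 + 27.01)/2] = -7.71/30.865 ≈ -0.2498.
Arc elasticity E = %Δq/%Δp ≈ 1.3880/-0.2498 ≈ -5.56.
|E| > 1: demand is elastic over this range.

-5.56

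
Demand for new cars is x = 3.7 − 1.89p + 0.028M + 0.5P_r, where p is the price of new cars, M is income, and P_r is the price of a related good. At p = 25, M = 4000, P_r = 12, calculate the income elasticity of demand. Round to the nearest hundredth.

Substituting, x = 3.7 − 1.89(25) + 0.028(4000) + 0.5(12) = 3.7 − 47.25 + 112 + 6 = 74.45.
∂x/∂M = +0.028, so E_I = 0.028·(4000/74.45) ≈ 1.50.
E_I > 1: normal good (luxury).

1.50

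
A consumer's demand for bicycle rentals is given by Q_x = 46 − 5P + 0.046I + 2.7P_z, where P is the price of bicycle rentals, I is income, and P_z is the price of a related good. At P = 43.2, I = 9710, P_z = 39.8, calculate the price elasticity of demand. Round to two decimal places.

Substituting, Q_x = 46 − 5(43.2) + 0.046(9710) + 2.7(39.8) = 46 − 216 + 446.66 + 107.46 = 384.12.
∂Q_x/∂P = −5, so E_p = (−5)·(43.2/384.12) ≈ -0.56.
|E_p| < 1: demand is inelastic.

-0.56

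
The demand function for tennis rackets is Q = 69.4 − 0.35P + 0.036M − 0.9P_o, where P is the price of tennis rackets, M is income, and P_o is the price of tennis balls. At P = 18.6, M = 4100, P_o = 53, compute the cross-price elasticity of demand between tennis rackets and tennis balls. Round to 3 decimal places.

First evaluate Q: 69.4 − 0.35(18.6) + 0.036(4100) − 0.9(53) = 69.4 − 6.51 + 147.6 − 47.7 = 162.79.
∂Q/∂P_o = −0.9, so E_xy = -0.9·(53/162.79) ≈ -0.293.
E_xy < 0: the goods are complements.

-0.293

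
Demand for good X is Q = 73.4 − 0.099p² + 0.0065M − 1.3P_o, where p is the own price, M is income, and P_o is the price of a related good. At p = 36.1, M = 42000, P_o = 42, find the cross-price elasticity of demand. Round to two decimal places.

-0.34

At the given point, Q = 73.4 − 0.099(36.1)² + 0.0065(42000) − 1.3(42) = 73.4 − 129.0178 + 273 − 54.6 = 162.7822.
∂Q/∂P_o = −1.3, so E_xy = -1.3·(42/162.7822) ≈ -0.34.
E_xy < 0: the goods are complements.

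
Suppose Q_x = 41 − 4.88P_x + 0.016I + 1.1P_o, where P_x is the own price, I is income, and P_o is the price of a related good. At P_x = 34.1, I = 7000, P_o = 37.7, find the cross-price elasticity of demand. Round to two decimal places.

1.48

First evaluate Q_x: 41 − 4.88(34.1) + 0.016(7000) + 1.1(37.7) = 41 − 166.408 + 112 + 41.47 = 28.062.
∂Q_x/∂P_o = +1.1, so E_xy = 1.1·(37.7/28.062) ≈ 1.48.
E_xy > 0: the goods are substitutes.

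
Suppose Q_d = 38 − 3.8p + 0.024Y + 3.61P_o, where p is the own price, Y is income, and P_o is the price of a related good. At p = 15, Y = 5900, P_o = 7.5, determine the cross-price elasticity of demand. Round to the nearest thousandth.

0.181

Evaluating quantity at (p, Y, P_o) gives Q_d = 38 − 3.8(15) + 0.024(5900) + 3.61(7.5) = 38 − 57 + 141.6 + 27.075 = 149.675.
∂Q_d/∂P_o = +3.61, so E_xy = 3.61·(7.5/149.675) ≈ 0.181.
E_xy > 0: the goods are substitutes.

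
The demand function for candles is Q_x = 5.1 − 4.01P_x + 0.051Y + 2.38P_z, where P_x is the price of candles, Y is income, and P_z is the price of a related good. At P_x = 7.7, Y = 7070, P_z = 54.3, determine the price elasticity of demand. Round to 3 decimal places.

Evaluating quantity at (P_x, Y, P_z) gives Q_x = 5.1 − 4.01(7.7) + 0.051(7070) + 2.38(54.3) = 5.1 − 30.877 + 360.57 + 129.234 = 464.027.
∂Q_x/∂P_x = −4.01, so E_p = (−4.01)·(7.7/464.027) ≈ -0.067.
|E_p| < 1: demand is inelastic.

-0.067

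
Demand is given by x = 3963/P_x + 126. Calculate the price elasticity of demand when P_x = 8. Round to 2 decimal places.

At P_x = 8, x = 621.375.
dx/dP_x = −3963/P_x² = −61.9219.
Point elasticity E = (dx/dP_x)·(P_x/x) = -61.9219 × 8/621.375 ≈ -0.80.
|E| < 1, so demand is inelastic at this price.

-0.80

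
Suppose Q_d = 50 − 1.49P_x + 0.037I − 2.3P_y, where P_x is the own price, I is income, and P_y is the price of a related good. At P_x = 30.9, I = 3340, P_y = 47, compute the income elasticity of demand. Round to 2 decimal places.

6.36

First evaluate Q_d: 50 − 1.49(30.9) + 0.037(3340) − 2.3(47) = 50 − 46.041 + 123.58 − 108.1 = 19.439.
∂Q_d/∂I = +0.037, so E_I = 0.037·(3340/19.439) ≈ 6.36.
E_I > 1: normal good (luxury).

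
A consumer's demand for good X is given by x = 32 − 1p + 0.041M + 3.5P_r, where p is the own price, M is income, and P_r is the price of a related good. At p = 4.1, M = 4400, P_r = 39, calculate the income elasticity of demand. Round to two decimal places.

0.52

x = 32 − 1(4.1) + 0.041(4400) + 3.5(39) = 32 − 4.1 + 180.4 + 136.5 = 344.8.
∂x/∂M = +0.041, so E_I = 0.041·(4400/344.8) ≈ 0.52.
E_I ∈ (0,1): normal good (necessity).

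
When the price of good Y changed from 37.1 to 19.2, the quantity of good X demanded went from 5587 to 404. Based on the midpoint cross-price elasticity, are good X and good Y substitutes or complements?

substitutes

%ΔQ_x = (404 − 5587)/[(5587+404)/2] = -5183/2995.5 ≈ -1.7303.
%ΔP_y = (19.2 − 37.1)/[(37.1+19.2)/2] ≈ -0.6359.
E_xy = -1.7303/-0.6359 ≈ 2.721.
E_xy > 0, so the goods are substitutes.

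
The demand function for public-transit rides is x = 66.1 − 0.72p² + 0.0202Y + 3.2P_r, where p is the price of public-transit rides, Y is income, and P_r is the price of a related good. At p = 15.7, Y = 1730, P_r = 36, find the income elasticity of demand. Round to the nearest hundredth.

Substituting, x = 66.1 − 0.72(15.7)² + 0.0202(1730) + 3.2(36) = 66.1 − 177.4728 + 34.946 + 115.2 = 38.7732.
∂x/∂Y = +0.0202, so E_I = 0.0202·(1730/38.7732) ≈ 0.90.
E_I ∈ (0,1): normal good (necessity).

0.90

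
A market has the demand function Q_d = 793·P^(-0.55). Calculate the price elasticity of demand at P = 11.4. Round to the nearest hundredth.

-0.55

For a Cobb–Douglas (constant-elasticity) form Q_d = A·P^α·…, the elasticity with respect to P equals the exponent α at every point.
Here the exponent on P is -0.55, so the price elasticity of demand is -0.55.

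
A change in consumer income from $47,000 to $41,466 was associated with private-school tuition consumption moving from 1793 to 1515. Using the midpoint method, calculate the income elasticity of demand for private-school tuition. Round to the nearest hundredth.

%ΔQ = (1515 − 1793)/[(1793+1515)/2] = -278/1654 ≈ -0.1681.
%ΔI = (41,466 − 47,000)/[(47,000+41,466)/2] = -5534/44233 ≈ -0.1251.
E_I = %ΔQ/%ΔI ≈ 1.34.
E_I > 1: normal good (luxury).

1.34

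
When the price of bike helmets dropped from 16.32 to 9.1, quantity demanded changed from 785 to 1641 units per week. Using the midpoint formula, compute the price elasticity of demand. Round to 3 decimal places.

%ΔQ = (1641 − 785)/[(785 + 1641)/2] = 856/1213 ≈ 0.7057.
%Δp = (9.1 − 16.32)/[(16.32 + 9.1)/2] = -7.22/12.71 ≈ -0.5681.
Arc elasticity E = %ΔQ/%Δp ≈ 0.7057/-0.5681 ≈ -1.242.
|E| > 1: demand is elastic over this range.

-1.242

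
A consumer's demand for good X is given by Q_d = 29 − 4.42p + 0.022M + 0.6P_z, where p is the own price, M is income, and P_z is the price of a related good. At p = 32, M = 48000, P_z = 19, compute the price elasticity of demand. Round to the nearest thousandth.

Q_d = 29 − 4.42(32) + 0.022(48000) + 0.6(19) = 29 − 141.44 + 1056 + 11.4 = 954.96.
∂Q_d/∂p = −4.42, so E_p = (−4.42)·(32/954.96) ≈ -0.148.
|E_p| < 1: demand is inelastic.

-0.148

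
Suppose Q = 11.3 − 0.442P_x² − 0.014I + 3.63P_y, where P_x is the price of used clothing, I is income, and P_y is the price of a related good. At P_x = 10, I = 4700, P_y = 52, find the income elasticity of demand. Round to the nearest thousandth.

-0.731

Q = 11.3 − 0.442(10)² − 0.014(4700) + 3.63(52) = 11.3 − 44.2 − 65.8 + 188.76 = 90.06.
∂Q/∂I = −0.014, so E_I = -0.014·(4700/90.06) ≈ -0.731.
E_I < 0: inferior good.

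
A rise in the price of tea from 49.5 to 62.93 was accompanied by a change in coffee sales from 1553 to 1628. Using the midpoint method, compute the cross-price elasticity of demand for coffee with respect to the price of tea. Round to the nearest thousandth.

%ΔQ_x = (1628 − 1553)/[(1553+1628)/2] = 75/1590.5 ≈ 0.0472.
%ΔP_y = (62.93 − 49.5)/[(49.5+62.93)/2] ≈ 0.2389.
E_xy = 0.0472/0.2389 ≈ 0.197.
E_xy > 0, so coffee and tea are substitutes.

0.197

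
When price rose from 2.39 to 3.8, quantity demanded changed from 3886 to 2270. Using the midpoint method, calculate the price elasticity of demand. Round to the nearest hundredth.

-1.15

%ΔQ = (2270 − 3886)/[(3886 + 2270)/2] = -1616/3078 ≈ -0.5250.
%ΔP = (3.8 − 2.39)/[(2.39 + 3.8)/2] = 1.41/3.095 ≈ 0.4556.
Arc elasticity E = %ΔQ/%ΔP ≈ -0.5250/0.4556 ≈ -1.15.
|E| > 1: demand is elastic over this range.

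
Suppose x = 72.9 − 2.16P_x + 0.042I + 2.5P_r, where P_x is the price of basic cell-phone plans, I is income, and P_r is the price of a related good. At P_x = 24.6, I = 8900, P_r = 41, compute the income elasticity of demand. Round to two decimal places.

0.75

Substituting, x = 72.9 − 2.16(24.6) + 0.042(8900) + 2.5(41) = 72.9 − 53.136 + 373.8 + 102.5 = 496.064.
∂x/∂I = +0.042, so E_I = 0.042·(8900/496.064) ≈ 0.75.
E_I ∈ (0,1): normal good (necessity).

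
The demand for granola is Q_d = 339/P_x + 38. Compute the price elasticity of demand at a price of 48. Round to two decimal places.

-0.16

At P_x = 48, Q_d = 45.0625.
dQ_d/dP_x = −339/P_x² = −0.1471.
Point elasticity E = (dQ_d/dP_x)·(P_x/Q_d) = -0.1471 × 48/45.0625 ≈ -0.16.
|E| < 1, so demand is inelastic at this price.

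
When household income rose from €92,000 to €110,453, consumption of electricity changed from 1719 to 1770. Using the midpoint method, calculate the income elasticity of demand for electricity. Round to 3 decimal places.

0.160

%ΔQ = (1770 − 1719)/[(1719+1770)/2] = 51/1744.5 ≈ 0.0292.
%ΔY = (110,453 − 92,000)/[(92,000+110,453)/2] = 18453/101226.5 ≈ 0.1823.
E_I = %ΔQ/%ΔY ≈ 0.160.
E_I ∈ (0,1): normal good (necessity).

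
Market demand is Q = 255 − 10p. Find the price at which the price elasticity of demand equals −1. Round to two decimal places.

12.75

For linear demand Q = a − bp, E = −bp/(a − bp). |E| = 1 ⇒ bp = a − bp ⇒ p = a/(2b).
p = 255/(2·10) = 12.75.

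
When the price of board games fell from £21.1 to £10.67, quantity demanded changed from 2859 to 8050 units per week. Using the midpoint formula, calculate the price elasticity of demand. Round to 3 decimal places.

-1.449

%Δq = (8050 − 2859)/[(2859 + 8050)/2] = 5191/5454.5 ≈ 0.9517.
%ΔP = (10.67 − 21.1)/[(21.1 + 10.67)/2] = -10.43/15.885 ≈ -0.6566.
Arc elasticity E = %Δq/%ΔP ≈ 0.9517/-0.6566 ≈ -1.449.
|E| > 1: demand is elastic over this range.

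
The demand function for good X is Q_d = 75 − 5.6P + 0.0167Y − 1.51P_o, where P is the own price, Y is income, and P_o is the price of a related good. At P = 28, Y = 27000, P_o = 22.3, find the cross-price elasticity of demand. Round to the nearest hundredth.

Q_d = 75 − 5.6(28) + 0.0167(27000) − 1.51(22.3) = 75 − 156.8 + 450.9 − 33.673 = 335.427.
∂Q_d/∂P_o = −1.51, so E_xy = -1.51·(22.3/335.427) ≈ -0.10.
E_xy < 0: the goods are complements.

-0.10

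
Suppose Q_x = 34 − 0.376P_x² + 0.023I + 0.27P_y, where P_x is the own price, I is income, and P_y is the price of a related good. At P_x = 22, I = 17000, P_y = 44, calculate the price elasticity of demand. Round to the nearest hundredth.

-1.43

Evaluating quantity at (P_x, I, P_y) gives Q_x = 34 − 0.376(22)² + 0.023(17000) + 0.27(44) = 34 − 181.984 + 391 + 11.88 = 254.896.
∂Q_x/∂P_x = −2·0.376·P_x = -16.544, so E_p = -16.544·(22/254.896) ≈ -1.43.
|E_p| > 1: demand is elastic.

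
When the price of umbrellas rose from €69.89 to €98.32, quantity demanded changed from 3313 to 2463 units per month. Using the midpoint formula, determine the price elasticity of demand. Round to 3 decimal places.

%Δq = (2463 − 3313)/[(3313 + 2463)/2] = -850/2888 ≈ -0.2943.
%Δp = (98.32 − 69.89)/[(69.89 + 98.32)/2] = 28.43/84.105 ≈ 0.3380.
Arc elasticity E = %Δq/%Δp ≈ -0.2943/0.3380 ≈ -0.871.
|E| < 1: demand is inelastic over this range.

-0.871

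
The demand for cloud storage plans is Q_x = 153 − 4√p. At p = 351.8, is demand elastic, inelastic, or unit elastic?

At p = 351.8, Q_x = 77.9747.
dQ_x/dp = −4/(2√p) = −4/(2·18.7563).
Point elasticity E = (dQ_x/dp)·(p/Q_x) = -0.1066 × 351.8/77.9747 ≈ -0.481.
|E| ≈ 0.481 < 1, so demand is inelastic.

inelastic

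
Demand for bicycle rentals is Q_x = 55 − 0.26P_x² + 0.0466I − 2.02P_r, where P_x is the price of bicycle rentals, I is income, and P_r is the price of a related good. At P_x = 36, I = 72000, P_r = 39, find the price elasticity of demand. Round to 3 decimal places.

Substituting, Q_x = 55 − 0.26(36)² + 0.0466(72000) − 2.02(39) = 55 − 336.96 + 3355.2 − 78.78 = 2994.46.
∂Q_x/∂P_x = −2·0.26·P_x = -18.72, so E_p = -18.72·(36/2994.46) ≈ -0.225.
|E_p| < 1: demand is inelastic.

-0.225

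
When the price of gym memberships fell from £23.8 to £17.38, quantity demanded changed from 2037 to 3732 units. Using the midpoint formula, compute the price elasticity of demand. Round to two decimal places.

%ΔQ = (3732 − 2037)/[(2037 + 3732)/2] = 1695/2884.5 ≈ 0.5876.
%ΔP = (17.38 − 23.8)/[(23.8 + 17.38)/2] = -6.42/20.59 ≈ -0.3118.
Arc elasticity E = %ΔQ/%ΔP ≈ 0.5876/-0.3118 ≈ -1.88.
|E| > 1: demand is elastic over this range.

-1.88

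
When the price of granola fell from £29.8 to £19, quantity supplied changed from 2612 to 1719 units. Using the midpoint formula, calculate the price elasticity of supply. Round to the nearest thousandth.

0.932

%Δq = (1719 − 2612)/[(2612 + 1719)/2] = -893/2165.5 ≈ -0.4124.
%Δp = (19 − 29.8)/[(29.8 + 19)/2] = -10.8/24.4 ≈ -0.4426.
Arc elasticity E = %Δq/%Δp ≈ -0.4124/-0.4426 ≈ 0.932.
|E| < 1: supply is inelastic over this range.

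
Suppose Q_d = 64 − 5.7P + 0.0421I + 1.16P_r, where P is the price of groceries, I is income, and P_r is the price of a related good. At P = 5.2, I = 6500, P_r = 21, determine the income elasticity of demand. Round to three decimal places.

0.823

Evaluating quantity at (P, I, P_r) gives Q_d = 64 − 5.7(5.2) + 0.0421(6500) + 1.16(21) = 64 − 29.64 + 273.65 + 24.36 = 332.37.
∂Q_d/∂I = +0.0421, so E_I = 0.0421·(6500/332.37) ≈ 0.823.
E_I ∈ (0,1): normal good (necessity).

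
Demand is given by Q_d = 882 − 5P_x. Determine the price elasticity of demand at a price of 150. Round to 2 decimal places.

-5.68

At P_x = 150, Q_d = 132.
dQ_d/dP_x = −5.
Point elasticity E = (dQ_d/dP_x)·(P_x/Q_d) = -5 × 150/132 ≈ -5.68.
|E| > 1, so demand is elastic at this price.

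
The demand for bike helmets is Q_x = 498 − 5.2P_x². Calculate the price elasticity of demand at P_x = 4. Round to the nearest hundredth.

-0.40

At P_x = 4, Q_x = 414.8.
dQ_x/dP_x = −2·5.2·P_x = −41.6.
Point elasticity E = (dQ_x/dP_x)·(P_x/Q_x) = -41.6 × 4/414.8 ≈ -0.40.
|E| < 1, so demand is inelastic at this price.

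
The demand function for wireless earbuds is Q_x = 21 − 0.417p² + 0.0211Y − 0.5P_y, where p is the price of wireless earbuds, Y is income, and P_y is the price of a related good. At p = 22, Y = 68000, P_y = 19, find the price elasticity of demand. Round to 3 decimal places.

-0.324

Substituting, Q_x = 21 − 0.417(22)² + 0.0211(68000) − 0.5(19) = 21 − 201.828 + 1434.8 − 9.5 = 1244.472.
∂Q_x/∂p = −2·0.417·p = -18.348, so E_p = -18.348·(22/1244.472) ≈ -0.324.
|E_p| < 1: demand is inelastic.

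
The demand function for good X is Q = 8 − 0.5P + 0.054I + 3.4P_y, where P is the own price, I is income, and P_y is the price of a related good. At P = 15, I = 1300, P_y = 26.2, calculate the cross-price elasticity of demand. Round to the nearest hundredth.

Substituting, Q = 8 − 0.5(15) + 0.054(1300) + 3.4(26.2) = 8 − 7.5 + 70.2 + 89.08 = 159.78.
∂Q/∂P_y = +3.4, so E_xy = 3.4·(26.2/159.78) ≈ 0.56.
E_xy > 0: the goods are substitutes.

0.56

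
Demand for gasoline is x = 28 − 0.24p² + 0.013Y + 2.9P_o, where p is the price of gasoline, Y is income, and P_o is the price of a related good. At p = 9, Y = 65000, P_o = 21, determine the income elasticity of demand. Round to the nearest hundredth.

0.92

First evaluate x: 28 − 0.24(9)² + 0.013(65000) + 2.9(21) = 28 − 19.44 + 845 + 60.9 = 914.46.
∂x/∂Y = +0.013, so E_I = 0.013·(65000/914.46) ≈ 0.92.
E_I ∈ (0,1): normal good (necessity).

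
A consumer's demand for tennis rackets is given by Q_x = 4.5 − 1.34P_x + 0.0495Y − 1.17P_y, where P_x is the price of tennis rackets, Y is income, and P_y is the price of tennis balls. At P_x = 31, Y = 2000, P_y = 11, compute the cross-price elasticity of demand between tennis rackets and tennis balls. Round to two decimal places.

-0.26

First evaluate Q_x: 4.5 − 1.34(31) + 0.0495(2000) − 1.17(11) = 4.5 − 41.54 + 99 − 12.87 = 49.09.
∂Q_x/∂P_y = −1.17, so E_xy = -1.17·(11/49.09) ≈ -0.26.
E_xy < 0: the goods are complements.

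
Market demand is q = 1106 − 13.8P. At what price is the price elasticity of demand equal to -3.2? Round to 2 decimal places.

61.06

Set −bP/(a − bP) = −3.2 ⇒ bP = 3.2(a − bP) ⇒ bP(1+3.2) = 3.2·a.
P = 3.2·1106/(13.8·4.2) ≈ 61.06.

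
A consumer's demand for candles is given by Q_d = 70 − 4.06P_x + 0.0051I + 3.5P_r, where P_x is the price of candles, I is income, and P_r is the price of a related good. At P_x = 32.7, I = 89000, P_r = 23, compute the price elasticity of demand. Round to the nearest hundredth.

-0.28

At the given point, Q_d = 70 − 4.06(32.7) + 0.0051(89000) + 3.5(23) = 70 − 132.762 + 453.9 + 80.5 = 471.638.
∂Q_d/∂P_x = −4.06, so E_p = (−4.06)·(32.7/471.638) ≈ -0.28.
|E_p| < 1: demand is inelastic.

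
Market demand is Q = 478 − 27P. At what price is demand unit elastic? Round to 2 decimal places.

For linear demand Q = a − bP, E = −bP/(a − bP). |E| = 1 ⇒ bP = a − bP ⇒ P = a/(2b).
P = 478/(2·27) ≈ 8.85.

8.85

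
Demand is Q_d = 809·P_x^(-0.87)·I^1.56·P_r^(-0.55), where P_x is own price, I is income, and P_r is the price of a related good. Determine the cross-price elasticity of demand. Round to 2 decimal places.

-0.55

For a Cobb–Douglas (constant-elasticity) form Q_d = A·P_r^α·…, the elasticity with respect to P_r equals the exponent α at every point.
Here the exponent on P_r is -0.55, so the cross-price elasticity of demand is -0.55.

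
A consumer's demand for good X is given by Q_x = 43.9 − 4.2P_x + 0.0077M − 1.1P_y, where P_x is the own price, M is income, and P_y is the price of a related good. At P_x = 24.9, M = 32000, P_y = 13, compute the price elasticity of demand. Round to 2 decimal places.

-0.61

At the given point, Q_x = 43.9 − 4.2(24.9) + 0.0077(32000) − 1.1(13) = 43.9 − 104.58 + 246.4 − 14.3 = 171.42.
∂Q_x/∂P_x = −4.2, so E_p = (−4.2)·(24.9/171.42) ≈ -0.61.
|E_p| < 1: demand is inelastic.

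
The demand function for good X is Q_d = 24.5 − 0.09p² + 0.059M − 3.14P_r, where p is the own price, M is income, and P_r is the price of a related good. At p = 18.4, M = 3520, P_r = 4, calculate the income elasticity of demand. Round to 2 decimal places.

Q_d = 24.5 − 0.09(18.4)² + 0.059(3520) − 3.14(4) = 24.5 − 30.4704 + 207.68 − 12.56 = 189.1496.
∂Q_d/∂M = +0.059, so E_I = 0.059·(3520/189.1496) ≈ 1.10.
E_I > 1: normal good (luxury).

1.10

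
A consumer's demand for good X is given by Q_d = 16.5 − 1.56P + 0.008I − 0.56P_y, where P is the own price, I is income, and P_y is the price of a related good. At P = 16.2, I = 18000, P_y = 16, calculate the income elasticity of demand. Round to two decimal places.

Evaluating quantity at (P, I, P_y) gives Q_d = 16.5 − 1.56(16.2) + 0.008(18000) − 0.56(16) = 16.5 − 25.272 + 144 − 8.96 = 126.268.
∂Q_d/∂I = +0.008, so E_I = 0.008·(18000/126.268) ≈ 1.14.
E_I > 1: normal good (luxury).

1.14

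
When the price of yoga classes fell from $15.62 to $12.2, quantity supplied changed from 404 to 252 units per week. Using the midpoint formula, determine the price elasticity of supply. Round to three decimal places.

%ΔQ = (252 − 404)/[(404 + 252)/2] = -152/328 ≈ -0.4634.
%ΔP = (12.2 − 15.62)/[(15.62 + 12.2)/2] = -3.42/13.91 ≈ -0.2459.
Arc elasticity E = %ΔQ/%ΔP ≈ -0.4634/-0.2459 ≈ 1.885.
|E| > 1: supply is elastic over this range.

1.885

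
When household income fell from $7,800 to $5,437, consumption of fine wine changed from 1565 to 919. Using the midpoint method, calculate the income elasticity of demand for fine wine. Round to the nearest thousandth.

1.457

%ΔQ = (919 − 1565)/[(1565+919)/2] = -646/1242 ≈ -0.5201.
%ΔM = (5,437 − 7,800)/[(7,800+5,437)/2] = -2363/6618.5 ≈ -0.3570.
E_I = %ΔQ/%ΔM ≈ 1.457.
E_I > 1: normal good (luxury).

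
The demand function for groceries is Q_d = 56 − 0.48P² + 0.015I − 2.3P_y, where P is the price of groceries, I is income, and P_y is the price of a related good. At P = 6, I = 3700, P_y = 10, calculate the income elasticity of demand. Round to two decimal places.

0.78

First evaluate Q_d: 56 − 0.48(6)² + 0.015(3700) − 2.3(10) = 56 − 17.28 + 55.5 − 23 = 71.22.
∂Q_d/∂I = +0.015, so E_I = 0.015·(3700/71.22) ≈ 0.78.
E_I ∈ (0,1): normal good (necessity).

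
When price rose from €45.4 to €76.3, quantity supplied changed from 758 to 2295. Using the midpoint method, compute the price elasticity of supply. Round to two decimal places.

%Δq = (2295 − 758)/[(758 + 2295)/2] = 1537/1526.5 ≈ 1.0069.
%ΔP = (76.3 − 45.4)/[(45.4 + 76.3)/2] = 30.9/60.85 ≈ 0.5078.
Arc elasticity E = %Δq/%ΔP ≈ 1.0069/0.5078 ≈ 1.98.
|E| > 1: supply is elastic over this range.

1.98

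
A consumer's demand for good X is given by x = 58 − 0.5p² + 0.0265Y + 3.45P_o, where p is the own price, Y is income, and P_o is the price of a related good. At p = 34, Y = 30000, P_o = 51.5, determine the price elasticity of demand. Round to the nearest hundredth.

Evaluating quantity at (p, Y, P_o) gives x = 58 − 0.5(34)² + 0.0265(30000) + 3.45(51.5) = 58 − 578 + 795 + 177.675 = 452.675.
∂x/∂p = −2·0.5·p = -34, so E_p = -34·(34/452.675) ≈ -2.55.
|E_p| > 1: demand is elastic.

-2.55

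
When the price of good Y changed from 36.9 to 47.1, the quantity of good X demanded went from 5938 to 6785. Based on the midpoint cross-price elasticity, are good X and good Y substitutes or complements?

%ΔQ_x = (6785 − 5938)/[(5938+6785)/2] = 847/6361.5 ≈ 0.1331.
%ΔP_y = (47.1 − 36.9)/[(36.9+47.1)/2] ≈ 0.2429.
E_xy = 0.1331/0.2429 ≈ 0.548.
E_xy > 0, so the goods are substitutes.

substitutes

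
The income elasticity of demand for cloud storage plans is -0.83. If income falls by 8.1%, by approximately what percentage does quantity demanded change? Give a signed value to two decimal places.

6.72

%ΔQ ≈ E × %ΔI = (-0.83) × (-8.1%) ≈ 6.72%.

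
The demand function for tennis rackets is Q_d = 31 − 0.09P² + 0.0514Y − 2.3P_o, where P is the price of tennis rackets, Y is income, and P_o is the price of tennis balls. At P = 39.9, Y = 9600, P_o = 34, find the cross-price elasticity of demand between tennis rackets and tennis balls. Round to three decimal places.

-0.258

Q_d = 31 − 0.09(39.9)² + 0.0514(9600) − 2.3(34) = 31 − 143.2809 + 493.44 − 78.2 = 302.9591.
∂Q_d/∂P_o = −2.3, so E_xy = -2.3·(34/302.9591) ≈ -0.258.
E_xy < 0: the goods are complements.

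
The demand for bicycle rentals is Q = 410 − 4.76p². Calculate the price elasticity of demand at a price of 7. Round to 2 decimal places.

-2.64

At p = 7, Q = 176.76.
dQ/dp = −2·4.76·p = −66.64.
Point elasticity E = (dQ/dp)·(p/Q) = -66.64 × 7/176.76 ≈ -2.64.
|E| > 1, so demand is elastic at this price.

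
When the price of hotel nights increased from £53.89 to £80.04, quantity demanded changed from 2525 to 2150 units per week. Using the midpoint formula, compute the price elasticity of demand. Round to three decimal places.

-0.411

%ΔQ = (2150 − 2525)/[(2525 + 2150)/2] = -375/2337.5 ≈ -0.1604.
%ΔP = (80.04 − 53.89)/[(53.89 + 80.04)/2] = 26.15/66.965 ≈ 0.3905.
Arc elasticity E = %ΔQ/%ΔP ≈ -0.1604/0.3905 ≈ -0.411.
|E| < 1: demand is inelastic over this range.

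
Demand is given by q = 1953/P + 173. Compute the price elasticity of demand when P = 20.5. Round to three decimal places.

-0.355

At P = 20.5, q = 268.2683.
dq/dP = −1953/P² = −4.6472.
Point elasticity E = (dq/dP)·(P/q) = -4.6472 × 20.5/268.2683 ≈ -0.355.
|E| < 1, so demand is inelastic at this price.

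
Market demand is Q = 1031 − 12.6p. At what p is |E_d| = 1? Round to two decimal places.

For linear demand Q = a − bp, E = −bp/(a − bp). |E| = 1 ⇒ bp = a − bp ⇒ p = a/(2b).
p = 1031/(2·12.6) ≈ 40.91.

40.91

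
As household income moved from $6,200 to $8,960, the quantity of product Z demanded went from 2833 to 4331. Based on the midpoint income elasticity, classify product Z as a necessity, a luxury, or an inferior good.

luxury

%ΔQ = (4331 − 2833)/[(2833+4331)/2] = 1498/3582 ≈ 0.4182.
%ΔI = (8,960 − 6,200)/[(6,200+8,960)/2] = 2760/7580 ≈ 0.3641.
E_I = %ΔQ/%ΔI ≈ 1.149.
E_I > 1: normal good (luxury).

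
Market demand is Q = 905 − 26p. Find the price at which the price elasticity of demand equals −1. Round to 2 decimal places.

17.40

For linear demand Q = a − bp, E = −bp/(a − bp). |E| = 1 ⇒ bp = a − bp ⇒ p = a/(2b).
p = 905/(2·26) ≈ 17.40.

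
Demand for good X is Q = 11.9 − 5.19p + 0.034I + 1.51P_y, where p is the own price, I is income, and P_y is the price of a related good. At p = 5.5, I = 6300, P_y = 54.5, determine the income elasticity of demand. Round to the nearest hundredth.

At the given point, Q = 11.9 − 5.19(5.5) + 0.034(6300) + 1.51(54.5) = 11.9 − 28.545 + 214.2 + 82.295 = 279.85.
∂Q/∂I = +0.034, so E_I = 0.034·(6300/279.85) ≈ 0.77.
E_I ∈ (0,1): normal good (necessity).

0.77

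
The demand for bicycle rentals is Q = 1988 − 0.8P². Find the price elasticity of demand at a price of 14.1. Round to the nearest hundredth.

-0.17

At P = 14.1, Q = 1828.952.
dQ/dP = −2·0.8·P = −22.56.
Point elasticity E = (dQ/dP)·(P/Q) = -22.56 × 14.1/1828.952 ≈ -0.17.
|E| < 1, so demand is inelastic at this price.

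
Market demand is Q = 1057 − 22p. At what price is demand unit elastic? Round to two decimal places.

24.02

For linear demand Q = a − bp, E = −bp/(a − bp). |E| = 1 ⇒ bp = a − bp ⇒ p = a/(2b).
p = 1057/(2·22) ≈ 24.02.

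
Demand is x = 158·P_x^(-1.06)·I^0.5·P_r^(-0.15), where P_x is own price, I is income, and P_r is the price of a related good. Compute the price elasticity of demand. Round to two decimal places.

For a Cobb–Douglas (constant-elasticity) form x = A·P_x^α·…, the elasticity with respect to P_x equals the exponent α at every point.
Here the exponent on P_x is -1.06, so the price elasticity of demand is -1.06.

-1.06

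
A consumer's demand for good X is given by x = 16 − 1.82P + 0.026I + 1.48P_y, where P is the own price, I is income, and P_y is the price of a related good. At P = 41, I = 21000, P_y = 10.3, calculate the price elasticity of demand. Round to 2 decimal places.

Evaluating quantity at (P, I, P_y) gives x = 16 − 1.82(41) + 0.026(21000) + 1.48(10.3) = 16 − 74.62 + 546 + 15.244 = 502.624.
∂x/∂P = −1.82, so E_p = (−1.82)·(41/502.624) ≈ -0.15.
|E_p| < 1: demand is inelastic.

-0.15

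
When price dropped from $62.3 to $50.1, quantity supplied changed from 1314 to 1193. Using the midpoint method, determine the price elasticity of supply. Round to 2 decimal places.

0.44

%ΔQ = (1193 − 1314)/[(1314 + 1193)/2] = -121/1253.5 ≈ -0.0965.
%Δp = (50.1 − 62.3)/[(62.3 + 50.1)/2] = -12.2/56.2 ≈ -0.2171.
Arc elasticity E = %ΔQ/%Δp ≈ -0.0965/-0.2171 ≈ 0.44.
|E| < 1: supply is inelastic over this range.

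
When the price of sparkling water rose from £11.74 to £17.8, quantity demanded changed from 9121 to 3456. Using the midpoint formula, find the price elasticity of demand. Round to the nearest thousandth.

-2.196

%ΔQ = (3456 − 9121)/[(9121 + 3456)/2] = -5665/6288.5 ≈ -0.9009.
%Δp = (17.8 − 11.74)/[(11.74 + 17.8)/2] = 6.06/14.77 ≈ 0.4103.
Arc elasticity E = %ΔQ/%Δp ≈ -0.9009/0.4103 ≈ -2.196.
|E| > 1: demand is elastic over this range.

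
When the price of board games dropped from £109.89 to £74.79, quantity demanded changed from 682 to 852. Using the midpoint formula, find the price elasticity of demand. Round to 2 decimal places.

-0.58

%Δq = (852 − 682)/[(682 + 852)/2] = 170/767 ≈ 0.2216.
%ΔP = (74.79 − 109.89)/[(109.89 + 74.79)/2] = -35.1/92.34 ≈ -0.3801.
Arc elasticity E = %Δq/%ΔP ≈ 0.2216/-0.3801 ≈ -0.58.
|E| < 1: demand is inelastic over this range.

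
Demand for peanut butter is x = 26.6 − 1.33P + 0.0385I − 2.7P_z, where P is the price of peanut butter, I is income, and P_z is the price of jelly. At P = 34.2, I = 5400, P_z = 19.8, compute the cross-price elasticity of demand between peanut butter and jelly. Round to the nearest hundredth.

Evaluating quantity at (P, I, P_z) gives x = 26.6 − 1.33(34.2) + 0.0385(5400) − 2.7(19.8) = 26.6 − 45.486 + 207.9 − 53.46 = 135.554.
∂x/∂P_z = −2.7, so E_xy = -2.7·(19.8/135.554) ≈ -0.39.
E_xy < 0: the goods are complements.

-0.39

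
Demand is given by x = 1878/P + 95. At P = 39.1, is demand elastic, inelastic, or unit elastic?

At P = 39.1, x = 143.0307.
dx/dP = −1878/P² = −1.2284.
Point elasticity E = (dx/dP)·(P/x) = -1.2284 × 39.1/143.0307 ≈ -0.336.
|E| ≈ 0.336 < 1, so demand is inelastic.

inelastic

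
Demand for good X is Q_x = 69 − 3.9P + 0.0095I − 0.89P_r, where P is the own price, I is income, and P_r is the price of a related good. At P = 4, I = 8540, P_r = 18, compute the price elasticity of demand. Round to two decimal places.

-0.13

Substituting, Q_x = 69 − 3.9(4) + 0.0095(8540) − 0.89(18) = 69 − 15.6 + 81.13 − 16.02 = 118.51.
∂Q_x/∂P = −3.9, so E_p = (−3.9)·(4/118.51) ≈ -0.13.
|E_p| < 1: demand is inelastic.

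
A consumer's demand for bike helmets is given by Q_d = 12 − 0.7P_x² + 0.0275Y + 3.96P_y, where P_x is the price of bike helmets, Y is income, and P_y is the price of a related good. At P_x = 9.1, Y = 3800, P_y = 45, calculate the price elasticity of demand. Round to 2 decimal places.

-0.49

At the given point, Q_d = 12 − 0.7(9.1)² + 0.0275(3800) + 3.96(45) = 12 − 57.967 + 104.5 + 178.2 = 236.733.
∂Q_d/∂P_x = −2·0.7·P_x = -12.74, so E_p = -12.74·(9.1/236.733) ≈ -0.49.
|E_p| < 1: demand is inelastic.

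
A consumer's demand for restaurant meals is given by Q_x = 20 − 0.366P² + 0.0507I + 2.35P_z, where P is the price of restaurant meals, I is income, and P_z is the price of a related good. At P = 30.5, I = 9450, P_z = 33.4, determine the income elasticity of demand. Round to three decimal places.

2.020

At the given point, Q_x = 20 − 0.366(30.5)² + 0.0507(9450) + 2.35(33.4) = 20 − 340.4715 + 479.115 + 78.49 = 237.1335.
∂Q_x/∂I = +0.0507, so E_I = 0.0507·(9450/237.1335) ≈ 2.020.
E_I > 1: normal good (luxury).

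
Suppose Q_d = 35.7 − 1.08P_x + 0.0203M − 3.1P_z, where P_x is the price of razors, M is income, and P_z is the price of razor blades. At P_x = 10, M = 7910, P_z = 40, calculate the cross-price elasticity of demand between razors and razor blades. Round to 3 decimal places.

Evaluating quantity at (P_x, M, P_z) gives Q_d = 35.7 − 1.08(10) + 0.0203(7910) − 3.1(40) = 35.7 − 10.8 + 160.573 − 124 = 61.473.
∂Q_d/∂P_z = −3.1, so E_xy = -3.1·(40/61.473) ≈ -2.017.
E_xy < 0: the goods are complements.

-2.017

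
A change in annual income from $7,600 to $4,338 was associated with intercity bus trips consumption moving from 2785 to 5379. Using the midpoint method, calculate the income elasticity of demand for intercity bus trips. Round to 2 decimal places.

-1.16

%ΔQ = (5379 − 2785)/[(2785+5379)/2] = 2594/4082 ≈ 0.6355.
%ΔM = (4,338 − 7,600)/[(7,600+4,338)/2] = -3262/5969 ≈ -0.5465.
E_I = %ΔQ/%ΔM ≈ -1.16.
E_I < 0: inferior good.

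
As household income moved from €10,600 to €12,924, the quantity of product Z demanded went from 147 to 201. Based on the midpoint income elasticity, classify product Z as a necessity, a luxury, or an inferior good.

%ΔQ = (201 − 147)/[(147+201)/2] = 54/174 ≈ 0.3103.
%ΔM = (12,924 − 10,600)/[(10,600+12,924)/2] = 2324/11762 ≈ 0.1976.
E_I = %ΔQ/%ΔM ≈ 1.571.
E_I > 1: normal good (luxury).

luxury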